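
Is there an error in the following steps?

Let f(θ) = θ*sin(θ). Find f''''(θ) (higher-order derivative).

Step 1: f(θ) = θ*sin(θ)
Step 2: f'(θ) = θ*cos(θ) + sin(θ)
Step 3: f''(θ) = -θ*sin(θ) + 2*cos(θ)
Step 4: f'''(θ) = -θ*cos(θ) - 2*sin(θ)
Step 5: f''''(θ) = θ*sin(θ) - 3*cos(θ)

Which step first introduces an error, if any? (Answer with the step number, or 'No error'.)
Step 4

Step 4 is incorrect due to a wrong coefficient.
The step shows: -θ*cos(θ) - 2*sin(θ)
The correct value should be: -θ*cos(θ) - 3*sin(θ)

Explanation: The coefficient -3 was incorrectly written as -2: the term -3*sin(θ) was incorrectly written as -2*sin(θ)
The later steps are derived from this incorrect expression, so the error originates in Step 4.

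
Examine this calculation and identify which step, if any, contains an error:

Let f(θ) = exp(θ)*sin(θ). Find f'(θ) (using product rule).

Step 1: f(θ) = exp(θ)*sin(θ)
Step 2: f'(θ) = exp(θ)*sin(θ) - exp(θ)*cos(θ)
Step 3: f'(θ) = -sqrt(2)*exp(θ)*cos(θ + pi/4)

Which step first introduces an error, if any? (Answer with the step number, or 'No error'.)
Step 2

Step 2 is incorrect due to a sign flip.
The step shows: exp(θ)*sin(θ) - exp(θ)*cos(θ)
The correct value should be: exp(θ)*sin(θ) + exp(θ)*cos(θ)

Explanation: The sign of one term was flipped: the term exp(θ)*cos(θ) was incorrectly written as -exp(θ)*cos(θ)
The later steps are derived from this incorrect expression, so the error originates in Step 2.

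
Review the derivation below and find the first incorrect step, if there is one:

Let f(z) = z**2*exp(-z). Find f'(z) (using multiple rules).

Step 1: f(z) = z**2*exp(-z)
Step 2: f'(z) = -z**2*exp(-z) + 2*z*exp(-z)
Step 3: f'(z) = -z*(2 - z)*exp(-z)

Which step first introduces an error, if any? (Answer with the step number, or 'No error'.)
Step 3

Step 3 is incorrect due to a sign flip.
The step shows: -z*(2 - z)*exp(-z)
The correct value should be: z*(2 - z)*exp(-z)

Explanation: The sign of the whole expression was flipped: the term z*(2 - z)*exp(-z) was incorrectly written as -z*(2 - z)*exp(-z)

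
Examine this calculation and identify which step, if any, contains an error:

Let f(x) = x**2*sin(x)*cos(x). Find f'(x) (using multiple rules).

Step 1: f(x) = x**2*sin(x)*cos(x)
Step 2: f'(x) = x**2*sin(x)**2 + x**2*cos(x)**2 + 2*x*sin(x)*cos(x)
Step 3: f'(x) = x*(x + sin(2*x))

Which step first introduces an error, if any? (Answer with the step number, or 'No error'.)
Step 2

Step 2 is incorrect due to a sign flip.
The step shows: x**2*sin(x)**2 + x**2*cos(x)**2 + 2*x*sin(x)*cos(x)
The correct value should be: -x**2*sin(x)**2 + x**2*cos(x)**2 + 2*x*sin(x)*cos(x)

Explanation: The sign of one term was flipped: the term -x**2*sin(x)**2 was incorrectly written as x**2*sin(x)**2
The later steps are derived from this incorrect expression, so the error originates in Step 2.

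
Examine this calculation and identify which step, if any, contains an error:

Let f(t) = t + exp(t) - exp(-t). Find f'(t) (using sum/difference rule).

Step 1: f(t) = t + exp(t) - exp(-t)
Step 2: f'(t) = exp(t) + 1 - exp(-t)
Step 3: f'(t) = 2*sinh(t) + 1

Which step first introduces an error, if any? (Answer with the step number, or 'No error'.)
Step 2

Step 2 is incorrect due to a sign flip.
The step shows: exp(t) + 1 - exp(-t)
The correct value should be: exp(t) + 1 + exp(-t)

Explanation: The sign of one term was flipped: the term exp(-t) was incorrectly written as -exp(-t)
The later steps are derived from this incorrect expression, so the error originates in Step 2.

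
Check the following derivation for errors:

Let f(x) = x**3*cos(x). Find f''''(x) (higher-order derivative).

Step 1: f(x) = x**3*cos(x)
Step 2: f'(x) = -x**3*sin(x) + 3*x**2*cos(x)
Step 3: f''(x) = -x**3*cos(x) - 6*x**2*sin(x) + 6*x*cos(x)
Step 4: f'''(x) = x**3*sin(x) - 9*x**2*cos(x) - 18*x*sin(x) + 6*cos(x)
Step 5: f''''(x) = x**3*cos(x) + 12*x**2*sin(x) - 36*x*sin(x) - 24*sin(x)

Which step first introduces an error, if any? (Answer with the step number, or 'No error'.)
Step 5

Step 5 is incorrect due to a wrong trig function.
The step shows: x**3*cos(x) + 12*x**2*sin(x) - 36*x*sin(x) - 24*sin(x)
The correct value should be: x**3*cos(x) + 12*x**2*sin(x) - 36*x*cos(x) - 24*sin(x)

Explanation: cos(x) was incorrectly written as sin(x): the term -36*x*cos(x) was incorrectly written as -36*x*sin(x)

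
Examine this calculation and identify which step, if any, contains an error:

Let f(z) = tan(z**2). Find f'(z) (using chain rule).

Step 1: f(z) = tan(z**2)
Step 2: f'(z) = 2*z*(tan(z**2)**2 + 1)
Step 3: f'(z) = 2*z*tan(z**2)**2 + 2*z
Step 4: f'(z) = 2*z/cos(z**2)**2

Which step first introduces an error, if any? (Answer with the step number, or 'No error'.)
No error

All steps in this derivation are correct.
The final answer f'(z) = 2*z/cos(z**2)**2 is valid.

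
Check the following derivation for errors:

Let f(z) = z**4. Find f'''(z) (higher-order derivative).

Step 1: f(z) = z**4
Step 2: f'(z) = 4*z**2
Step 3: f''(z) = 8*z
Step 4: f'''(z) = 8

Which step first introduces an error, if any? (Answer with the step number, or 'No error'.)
Step 2

Step 2 is incorrect due to a wrong exponent.
The step shows: 4*z**2
The correct value should be: 4*z**3

Explanation: The exponent 3 on z was incorrectly written as 2: the term 4*z**3 was incorrectly written as 4*z**2
The later steps are derived from this incorrect expression, so the error originates in Step 2.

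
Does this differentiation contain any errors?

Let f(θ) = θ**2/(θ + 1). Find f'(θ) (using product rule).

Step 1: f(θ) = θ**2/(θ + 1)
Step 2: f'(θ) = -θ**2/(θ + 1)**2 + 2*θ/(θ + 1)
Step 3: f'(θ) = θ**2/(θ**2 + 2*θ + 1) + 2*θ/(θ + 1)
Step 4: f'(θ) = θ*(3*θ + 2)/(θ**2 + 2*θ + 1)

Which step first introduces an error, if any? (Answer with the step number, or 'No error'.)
Step 3

Step 3 is incorrect due to a sign flip.
The step shows: θ**2/(θ**2 + 2*θ + 1) + 2*θ/(θ + 1)
The correct value should be: -θ**2/(θ**2 + 2*θ + 1) + 2*θ/(θ + 1)

Explanation: The sign of one term was flipped: the term -θ**2/(θ**2 + 2*θ + 1) was incorrectly written as θ**2/(θ**2 + 2*θ + 1)
The later steps are derived from this incorrect expression, so the error originates in Step 3.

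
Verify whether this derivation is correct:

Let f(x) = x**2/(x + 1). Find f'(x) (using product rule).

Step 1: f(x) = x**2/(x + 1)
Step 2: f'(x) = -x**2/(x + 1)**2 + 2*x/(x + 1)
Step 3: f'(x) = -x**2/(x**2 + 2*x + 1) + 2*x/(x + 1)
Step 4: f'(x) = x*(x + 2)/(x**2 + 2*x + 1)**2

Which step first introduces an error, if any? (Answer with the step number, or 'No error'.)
Step 4

Step 4 is incorrect due to a wrong exponent.
The step shows: x*(x + 2)/(x**2 + 2*x + 1)**2
The correct value should be: x*(x + 2)/(x**2 + 2*x + 1)

Explanation: The exponent -1 on x**2 + 2*x + 1 was incorrectly written as -2: the term x*(x + 2)/(x**2 + 2*x + 1) was incorrectly written as x*(x + 2)/(x**2 + 2*x + 1)**2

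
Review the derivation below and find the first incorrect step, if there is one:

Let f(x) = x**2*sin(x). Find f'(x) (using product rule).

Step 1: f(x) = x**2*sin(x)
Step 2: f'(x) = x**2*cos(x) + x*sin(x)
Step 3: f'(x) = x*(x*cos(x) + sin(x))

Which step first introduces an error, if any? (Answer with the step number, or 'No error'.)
Step 2

Step 2 is incorrect due to a wrong coefficient.
The step shows: x**2*cos(x) + x*sin(x)
The correct value should be: x**2*cos(x) + 2*x*sin(x)

Explanation: The coefficient 2 was incorrectly written as 1: the term 2*x*sin(x) was incorrectly written as x*sin(x)
The later steps are derived from this incorrect expression, so the error originates in Step 2.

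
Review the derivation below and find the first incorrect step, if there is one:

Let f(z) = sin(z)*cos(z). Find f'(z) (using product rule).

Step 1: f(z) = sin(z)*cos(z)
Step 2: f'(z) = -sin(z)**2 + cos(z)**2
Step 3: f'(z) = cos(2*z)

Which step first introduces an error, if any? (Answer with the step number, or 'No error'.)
No error

All steps in this derivation are correct.
The final answer f'(z) = cos(2*z) is valid.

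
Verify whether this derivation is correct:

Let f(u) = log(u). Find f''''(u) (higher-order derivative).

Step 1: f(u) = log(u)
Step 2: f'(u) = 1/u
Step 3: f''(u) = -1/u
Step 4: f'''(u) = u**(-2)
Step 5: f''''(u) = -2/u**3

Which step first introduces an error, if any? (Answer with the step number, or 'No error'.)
Step 3

Step 3 is incorrect due to a wrong exponent.
The step shows: -1/u
The correct value should be: -1/u**2

Explanation: The exponent -2 on u was incorrectly written as -1: the term -1/u**2 was incorrectly written as -1/u
The later steps are derived from this incorrect expression, so the error originates in Step 3.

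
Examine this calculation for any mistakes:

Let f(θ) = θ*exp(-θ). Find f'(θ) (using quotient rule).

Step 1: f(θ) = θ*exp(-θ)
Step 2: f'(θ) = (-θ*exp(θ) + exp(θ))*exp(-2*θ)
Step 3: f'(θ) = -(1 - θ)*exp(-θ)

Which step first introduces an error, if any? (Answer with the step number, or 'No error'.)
Step 3

Step 3 is incorrect due to a sign flip.
The step shows: -(1 - θ)*exp(-θ)
The correct value should be: (1 - θ)*exp(-θ)

Explanation: The sign of the whole expression was flipped: the term (1 - θ)*exp(-θ) was incorrectly written as -(1 - θ)*exp(-θ)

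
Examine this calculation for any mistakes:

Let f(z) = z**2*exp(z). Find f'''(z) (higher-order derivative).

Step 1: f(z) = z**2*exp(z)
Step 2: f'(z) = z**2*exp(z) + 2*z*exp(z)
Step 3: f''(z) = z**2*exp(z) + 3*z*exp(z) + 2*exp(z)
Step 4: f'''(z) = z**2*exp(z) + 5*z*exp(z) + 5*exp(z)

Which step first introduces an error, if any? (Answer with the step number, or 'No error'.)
Step 3

Step 3 is incorrect due to a wrong coefficient.
The step shows: z**2*exp(z) + 3*z*exp(z) + 2*exp(z)
The correct value should be: z**2*exp(z) + 4*z*exp(z) + 2*exp(z)

Explanation: The coefficient 4 was incorrectly written as 3: the term 4*z*exp(z) was incorrectly written as 3*z*exp(z)
The later steps are derived from this incorrect expression, so the error originates in Step 3.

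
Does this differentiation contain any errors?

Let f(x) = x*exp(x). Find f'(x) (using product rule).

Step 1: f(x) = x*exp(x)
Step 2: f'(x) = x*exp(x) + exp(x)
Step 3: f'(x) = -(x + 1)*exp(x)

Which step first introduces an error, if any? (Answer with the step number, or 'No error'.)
Step 3

Step 3 is incorrect due to a sign flip.
The step shows: -(x + 1)*exp(x)
The correct value should be: (x + 1)*exp(x)

Explanation: The sign of the whole expression was flipped: the term (x + 1)*exp(x) was incorrectly written as -(x + 1)*exp(x)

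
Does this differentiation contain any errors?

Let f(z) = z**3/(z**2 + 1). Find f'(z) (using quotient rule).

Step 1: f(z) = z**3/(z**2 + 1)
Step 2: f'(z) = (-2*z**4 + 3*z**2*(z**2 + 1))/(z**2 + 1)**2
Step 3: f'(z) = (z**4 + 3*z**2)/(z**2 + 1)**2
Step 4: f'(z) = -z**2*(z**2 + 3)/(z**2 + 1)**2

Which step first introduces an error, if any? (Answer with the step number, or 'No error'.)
Step 4

Step 4 is incorrect due to a sign flip.
The step shows: -z**2*(z**2 + 3)/(z**2 + 1)**2
The correct value should be: z**2*(z**2 + 3)/(z**2 + 1)**2

Explanation: The sign of the whole expression was flipped: the term z**2*(z**2 + 3)/(z**2 + 1)**2 was incorrectly written as -z**2*(z**2 + 3)/(z**2 + 1)**2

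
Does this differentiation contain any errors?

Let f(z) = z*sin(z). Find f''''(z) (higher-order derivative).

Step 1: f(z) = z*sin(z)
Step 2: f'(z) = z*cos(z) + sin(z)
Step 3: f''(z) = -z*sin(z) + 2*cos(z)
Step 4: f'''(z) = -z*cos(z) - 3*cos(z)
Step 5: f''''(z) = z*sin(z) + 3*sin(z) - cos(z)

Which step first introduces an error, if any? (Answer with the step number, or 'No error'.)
Step 4

Step 4 is incorrect due to a wrong trig function.
The step shows: -z*cos(z) - 3*cos(z)
The correct value should be: -z*cos(z) - 3*sin(z)

Explanation: sin(z) was incorrectly written as cos(z): the term -3*sin(z) was incorrectly written as -3*cos(z)
The later steps are derived from this incorrect expression, so the error originates in Step 4.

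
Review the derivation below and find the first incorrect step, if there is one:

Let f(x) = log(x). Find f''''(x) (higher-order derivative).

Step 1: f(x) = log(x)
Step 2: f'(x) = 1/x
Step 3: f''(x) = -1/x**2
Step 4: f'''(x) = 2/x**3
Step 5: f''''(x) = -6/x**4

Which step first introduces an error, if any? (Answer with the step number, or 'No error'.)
No error

All steps in this derivation are correct.
The final answer f''''(x) = -6/x**4 is valid.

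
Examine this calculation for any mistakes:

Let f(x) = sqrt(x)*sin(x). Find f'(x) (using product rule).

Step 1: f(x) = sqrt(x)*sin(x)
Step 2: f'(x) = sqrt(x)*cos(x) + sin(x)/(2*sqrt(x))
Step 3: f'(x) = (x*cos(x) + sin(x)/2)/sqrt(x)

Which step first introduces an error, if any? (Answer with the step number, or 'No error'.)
No error

All steps in this derivation are correct.
The final answer f'(x) = (x*cos(x) + sin(x)/2)/sqrt(x) is valid.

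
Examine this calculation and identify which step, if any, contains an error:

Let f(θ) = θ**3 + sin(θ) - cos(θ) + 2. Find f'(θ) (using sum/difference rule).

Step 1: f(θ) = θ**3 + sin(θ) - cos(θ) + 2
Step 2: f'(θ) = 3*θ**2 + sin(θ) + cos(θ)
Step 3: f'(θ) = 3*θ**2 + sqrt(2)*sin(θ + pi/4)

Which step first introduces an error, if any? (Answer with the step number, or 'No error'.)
No error

All steps in this derivation are correct.
The final answer f'(θ) = 3*θ**2 + sqrt(2)*sin(θ + pi/4) is valid.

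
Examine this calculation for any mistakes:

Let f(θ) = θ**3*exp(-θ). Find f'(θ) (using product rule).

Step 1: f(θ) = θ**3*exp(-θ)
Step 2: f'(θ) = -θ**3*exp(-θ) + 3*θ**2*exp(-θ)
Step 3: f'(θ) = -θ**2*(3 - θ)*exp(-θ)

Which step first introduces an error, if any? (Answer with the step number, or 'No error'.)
Step 3

Step 3 is incorrect due to a sign flip.
The step shows: -θ**2*(3 - θ)*exp(-θ)
The correct value should be: θ**2*(3 - θ)*exp(-θ)

Explanation: The sign of the whole expression was flipped: the term θ**2*(3 - θ)*exp(-θ) was incorrectly written as -θ**2*(3 - θ)*exp(-θ)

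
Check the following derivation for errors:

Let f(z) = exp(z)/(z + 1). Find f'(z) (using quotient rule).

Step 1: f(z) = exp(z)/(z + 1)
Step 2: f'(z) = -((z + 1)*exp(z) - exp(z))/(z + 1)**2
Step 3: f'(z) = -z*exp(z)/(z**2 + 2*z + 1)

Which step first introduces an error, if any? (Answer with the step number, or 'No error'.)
Step 2

Step 2 is incorrect due to a sign flip.
The step shows: -((z + 1)*exp(z) - exp(z))/(z + 1)**2
The correct value should be: ((z + 1)*exp(z) - exp(z))/(z + 1)**2

Explanation: The sign of the whole expression was flipped: the term ((z + 1)*exp(z) - exp(z))/(z + 1)**2 was incorrectly written as -((z + 1)*exp(z) - exp(z))/(z + 1)**2
The later steps are derived from this incorrect expression, so the error originates in Step 2.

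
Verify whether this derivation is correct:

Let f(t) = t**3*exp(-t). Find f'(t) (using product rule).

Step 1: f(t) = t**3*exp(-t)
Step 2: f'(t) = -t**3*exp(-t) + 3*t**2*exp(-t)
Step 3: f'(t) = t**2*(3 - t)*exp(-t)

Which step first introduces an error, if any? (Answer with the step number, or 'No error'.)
No error

All steps in this derivation are correct.
The final answer f'(t) = t**2*(3 - t)*exp(-t) is valid.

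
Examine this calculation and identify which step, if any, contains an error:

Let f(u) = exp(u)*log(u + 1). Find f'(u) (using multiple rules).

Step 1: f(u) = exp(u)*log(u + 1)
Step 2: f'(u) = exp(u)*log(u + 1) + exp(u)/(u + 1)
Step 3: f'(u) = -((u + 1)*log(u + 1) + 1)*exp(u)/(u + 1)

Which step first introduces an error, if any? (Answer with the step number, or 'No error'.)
Step 3

Step 3 is incorrect due to a sign flip.
The step shows: -((u + 1)*log(u + 1) + 1)*exp(u)/(u + 1)
The correct value should be: ((u + 1)*log(u + 1) + 1)*exp(u)/(u + 1)

Explanation: The sign of the whole expression was flipped: the term ((u + 1)*log(u + 1) + 1)*exp(u)/(u + 1) was incorrectly written as -((u + 1)*log(u + 1) + 1)*exp(u)/(u + 1)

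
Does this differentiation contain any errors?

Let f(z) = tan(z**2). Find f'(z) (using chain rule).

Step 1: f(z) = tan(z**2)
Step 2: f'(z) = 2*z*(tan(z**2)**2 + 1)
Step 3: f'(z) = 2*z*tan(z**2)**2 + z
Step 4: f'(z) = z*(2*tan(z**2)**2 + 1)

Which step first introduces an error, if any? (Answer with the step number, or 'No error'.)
Step 3

Step 3 is incorrect due to a wrong coefficient.
The step shows: 2*z*tan(z**2)**2 + z
The correct value should be: 2*z*tan(z**2)**2 + 2*z

Explanation: The coefficient 2 was incorrectly written as 1: the term 2*z was incorrectly written as z
The later steps are derived from this incorrect expression, so the error originates in Step 3.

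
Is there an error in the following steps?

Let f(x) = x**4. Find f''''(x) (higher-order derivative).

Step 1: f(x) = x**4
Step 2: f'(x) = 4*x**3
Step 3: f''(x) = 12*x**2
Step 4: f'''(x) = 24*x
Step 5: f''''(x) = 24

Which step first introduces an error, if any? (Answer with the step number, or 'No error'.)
No error

All steps in this derivation are correct.
The final answer f''''(x) = 24 is valid.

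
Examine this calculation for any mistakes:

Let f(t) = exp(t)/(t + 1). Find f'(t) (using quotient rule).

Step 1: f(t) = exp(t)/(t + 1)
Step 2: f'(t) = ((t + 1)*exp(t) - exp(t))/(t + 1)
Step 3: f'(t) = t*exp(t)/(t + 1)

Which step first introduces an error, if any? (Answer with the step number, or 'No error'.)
Step 2

Step 2 is incorrect due to a wrong exponent.
The step shows: ((t + 1)*exp(t) - exp(t))/(t + 1)
The correct value should be: ((t + 1)*exp(t) - exp(t))/(t + 1)**2

Explanation: The exponent -2 on t + 1 was incorrectly written as -1: the term ((t + 1)*exp(t) - exp(t))/(t + 1)**2 was incorrectly written as ((t + 1)*exp(t) - exp(t))/(t + 1)
The later steps are derived from this incorrect expression, so the error originates in Step 2.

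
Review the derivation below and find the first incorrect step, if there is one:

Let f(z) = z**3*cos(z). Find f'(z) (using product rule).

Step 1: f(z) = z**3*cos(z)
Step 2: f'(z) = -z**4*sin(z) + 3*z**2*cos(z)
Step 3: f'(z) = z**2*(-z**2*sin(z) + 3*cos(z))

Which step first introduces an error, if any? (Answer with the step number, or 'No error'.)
Step 2

Step 2 is incorrect due to a wrong exponent.
The step shows: -z**4*sin(z) + 3*z**2*cos(z)
The correct value should be: -z**3*sin(z) + 3*z**2*cos(z)

Explanation: The exponent 3 on z was incorrectly written as 4: the term -z**3*sin(z) was incorrectly written as -z**4*sin(z)
The later steps are derived from this incorrect expression, so the error originates in Step 2.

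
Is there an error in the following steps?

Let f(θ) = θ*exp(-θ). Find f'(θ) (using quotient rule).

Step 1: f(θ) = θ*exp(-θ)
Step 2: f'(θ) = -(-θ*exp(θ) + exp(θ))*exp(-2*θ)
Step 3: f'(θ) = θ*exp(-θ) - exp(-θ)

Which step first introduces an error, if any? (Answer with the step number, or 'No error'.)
Step 2

Step 2 is incorrect due to a sign flip.
The step shows: -(-θ*exp(θ) + exp(θ))*exp(-2*θ)
The correct value should be: (-θ*exp(θ) + exp(θ))*exp(-2*θ)

Explanation: The sign of the whole expression was flipped: the term (-θ*exp(θ) + exp(θ))*exp(-2*θ) was incorrectly written as -(-θ*exp(θ) + exp(θ))*exp(-2*θ)
The later steps are derived from this incorrect expression, so the error originates in Step 2.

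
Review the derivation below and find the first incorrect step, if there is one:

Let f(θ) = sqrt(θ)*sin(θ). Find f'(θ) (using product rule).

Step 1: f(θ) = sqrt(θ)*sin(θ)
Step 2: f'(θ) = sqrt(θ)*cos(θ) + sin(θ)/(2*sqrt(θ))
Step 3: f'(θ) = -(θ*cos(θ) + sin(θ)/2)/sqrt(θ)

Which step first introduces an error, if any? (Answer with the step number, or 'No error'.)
Step 3

Step 3 is incorrect due to a sign flip.
The step shows: -(θ*cos(θ) + sin(θ)/2)/sqrt(θ)
The correct value should be: (θ*cos(θ) + sin(θ)/2)/sqrt(θ)

Explanation: The sign of the whole expression was flipped: the term (θ*cos(θ) + sin(θ)/2)/sqrt(θ) was incorrectly written as -(θ*cos(θ) + sin(θ)/2)/sqrt(θ)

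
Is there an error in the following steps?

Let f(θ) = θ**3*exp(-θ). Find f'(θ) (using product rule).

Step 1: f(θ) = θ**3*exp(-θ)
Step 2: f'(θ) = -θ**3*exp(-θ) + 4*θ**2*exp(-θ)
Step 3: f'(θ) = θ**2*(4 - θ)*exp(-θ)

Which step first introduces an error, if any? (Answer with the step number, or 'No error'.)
Step 2

Step 2 is incorrect due to a wrong coefficient.
The step shows: -θ**3*exp(-θ) + 4*θ**2*exp(-θ)
The correct value should be: -θ**3*exp(-θ) + 3*θ**2*exp(-θ)

Explanation: The coefficient 3 was incorrectly written as 4: the term 3*θ**2*exp(-θ) was incorrectly written as 4*θ**2*exp(-θ)
The later steps are derived from this incorrect expression, so the error originates in Step 2.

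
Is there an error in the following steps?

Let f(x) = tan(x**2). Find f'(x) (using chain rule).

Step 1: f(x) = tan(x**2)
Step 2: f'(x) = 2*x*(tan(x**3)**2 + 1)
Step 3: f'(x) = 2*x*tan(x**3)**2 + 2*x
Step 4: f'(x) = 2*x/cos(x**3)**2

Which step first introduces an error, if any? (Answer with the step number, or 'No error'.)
Step 2

Step 2 is incorrect due to a wrong exponent.
The step shows: 2*x*(tan(x**3)**2 + 1)
The correct value should be: 2*x*(tan(x**2)**2 + 1)

Explanation: The exponent 2 on x was incorrectly written as 3: the term 2*x*(tan(x**2)**2 + 1) was incorrectly written as 2*x*(tan(x**3)**2 + 1)
The later steps are derived from this incorrect expression, so the error originates in Step 2.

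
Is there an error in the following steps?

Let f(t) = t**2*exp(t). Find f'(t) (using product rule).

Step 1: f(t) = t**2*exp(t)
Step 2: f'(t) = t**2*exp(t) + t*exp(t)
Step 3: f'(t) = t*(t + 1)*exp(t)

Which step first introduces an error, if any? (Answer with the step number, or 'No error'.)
Step 2

Step 2 is incorrect due to a wrong coefficient.
The step shows: t**2*exp(t) + t*exp(t)
The correct value should be: t**2*exp(t) + 2*t*exp(t)

Explanation: The coefficient 2 was incorrectly written as 1: the term 2*t*exp(t) was incorrectly written as t*exp(t)
The later steps are derived from this incorrect expression, so the error originates in Step 2.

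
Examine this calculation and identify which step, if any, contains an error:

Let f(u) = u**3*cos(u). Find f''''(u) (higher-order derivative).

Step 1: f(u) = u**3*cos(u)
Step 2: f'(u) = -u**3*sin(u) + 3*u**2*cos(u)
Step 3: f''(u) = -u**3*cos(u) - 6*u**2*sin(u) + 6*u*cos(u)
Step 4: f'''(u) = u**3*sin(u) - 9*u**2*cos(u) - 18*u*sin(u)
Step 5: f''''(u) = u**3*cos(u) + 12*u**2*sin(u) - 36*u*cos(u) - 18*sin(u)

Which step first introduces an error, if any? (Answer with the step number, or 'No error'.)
Step 4

Step 4 is incorrect due to a dropped term.
The step shows: u**3*sin(u) - 9*u**2*cos(u) - 18*u*sin(u)
The correct value should be: u**3*sin(u) - 9*u**2*cos(u) - 18*u*sin(u) + 6*cos(u)

Explanation: A term was dropped: the term 6*cos(u) was incorrectly omitted
The later steps are derived from this incorrect expression, so the error originates in Step 4.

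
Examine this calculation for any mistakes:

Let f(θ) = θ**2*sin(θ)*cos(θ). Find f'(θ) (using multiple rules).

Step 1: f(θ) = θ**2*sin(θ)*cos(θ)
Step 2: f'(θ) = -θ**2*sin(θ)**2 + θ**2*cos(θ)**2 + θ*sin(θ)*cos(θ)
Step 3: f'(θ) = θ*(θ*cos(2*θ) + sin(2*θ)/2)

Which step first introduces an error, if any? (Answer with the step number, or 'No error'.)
Step 2

Step 2 is incorrect due to a wrong coefficient.
The step shows: -θ**2*sin(θ)**2 + θ**2*cos(θ)**2 + θ*sin(θ)*cos(θ)
The correct value should be: -θ**2*sin(θ)**2 + θ**2*cos(θ)**2 + 2*θ*sin(θ)*cos(θ)

Explanation: The coefficient 2 was incorrectly written as 1: the term 2*θ*sin(θ)*cos(θ) was incorrectly written as θ*sin(θ)*cos(θ)
The later steps are derived from this incorrect expression, so the error originates in Step 2.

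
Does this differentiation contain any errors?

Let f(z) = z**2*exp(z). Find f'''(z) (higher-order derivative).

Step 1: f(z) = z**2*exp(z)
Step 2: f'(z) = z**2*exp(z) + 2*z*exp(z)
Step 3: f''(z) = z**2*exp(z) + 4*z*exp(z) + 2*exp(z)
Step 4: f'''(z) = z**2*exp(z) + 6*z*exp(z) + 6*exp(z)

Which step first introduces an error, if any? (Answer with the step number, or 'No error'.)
No error

All steps in this derivation are correct.
The final answer f'''(z) = z**2*exp(z) + 6*z*exp(z) + 6*exp(z) is valid.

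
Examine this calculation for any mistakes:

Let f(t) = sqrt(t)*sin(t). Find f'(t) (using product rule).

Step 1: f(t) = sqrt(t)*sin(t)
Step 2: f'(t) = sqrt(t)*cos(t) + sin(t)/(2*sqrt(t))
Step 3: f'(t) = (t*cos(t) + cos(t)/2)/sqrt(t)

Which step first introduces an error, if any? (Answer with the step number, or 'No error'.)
Step 3

Step 3 is incorrect due to a wrong trig function.
The step shows: (t*cos(t) + cos(t)/2)/sqrt(t)
The correct value should be: (t*cos(t) + sin(t)/2)/sqrt(t)

Explanation: sin(t) was incorrectly written as cos(t): the term (t*cos(t) + sin(t)/2)/sqrt(t) was incorrectly written as (t*cos(t) + cos(t)/2)/sqrt(t)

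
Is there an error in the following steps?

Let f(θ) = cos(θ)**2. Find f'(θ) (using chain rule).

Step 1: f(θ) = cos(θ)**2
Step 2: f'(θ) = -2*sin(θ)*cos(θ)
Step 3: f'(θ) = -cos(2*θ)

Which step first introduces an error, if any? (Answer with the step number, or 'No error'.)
Step 3

Step 3 is incorrect due to a wrong trig function.
The step shows: -cos(2*θ)
The correct value should be: -sin(2*θ)

Explanation: sin(2*θ) was incorrectly written as cos(2*θ): the term -sin(2*θ) was incorrectly written as -cos(2*θ)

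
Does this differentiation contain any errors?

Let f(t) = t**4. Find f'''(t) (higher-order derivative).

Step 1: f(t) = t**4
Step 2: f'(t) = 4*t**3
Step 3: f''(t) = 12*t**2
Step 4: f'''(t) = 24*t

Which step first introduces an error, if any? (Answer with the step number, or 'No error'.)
No error

All steps in this derivation are correct.
The final answer f'''(t) = 24*t is valid.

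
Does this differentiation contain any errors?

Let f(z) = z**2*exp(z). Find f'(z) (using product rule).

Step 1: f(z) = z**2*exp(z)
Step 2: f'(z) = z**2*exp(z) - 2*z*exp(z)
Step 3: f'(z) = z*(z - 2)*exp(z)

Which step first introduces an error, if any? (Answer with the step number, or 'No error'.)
Step 2

Step 2 is incorrect due to a sign flip.
The step shows: z**2*exp(z) - 2*z*exp(z)
The correct value should be: z**2*exp(z) + 2*z*exp(z)

Explanation: The sign of one term was flipped: the term 2*z*exp(z) was incorrectly written as -2*z*exp(z)
The later steps are derived from this incorrect expression, so the error originates in Step 2.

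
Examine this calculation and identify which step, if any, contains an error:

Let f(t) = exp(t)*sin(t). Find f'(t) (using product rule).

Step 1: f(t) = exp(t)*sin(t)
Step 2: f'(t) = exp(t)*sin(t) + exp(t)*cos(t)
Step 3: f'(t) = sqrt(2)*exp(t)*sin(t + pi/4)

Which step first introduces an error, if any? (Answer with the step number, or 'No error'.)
No error

All steps in this derivation are correct.
The final answer f'(t) = sqrt(2)*exp(t)*sin(t + pi/4) is valid.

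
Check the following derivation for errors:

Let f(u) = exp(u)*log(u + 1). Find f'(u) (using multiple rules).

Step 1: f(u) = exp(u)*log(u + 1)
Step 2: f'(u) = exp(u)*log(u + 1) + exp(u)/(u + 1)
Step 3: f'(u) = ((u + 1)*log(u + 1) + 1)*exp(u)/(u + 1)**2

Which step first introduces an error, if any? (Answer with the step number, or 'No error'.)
Step 3

Step 3 is incorrect due to a wrong exponent.
The step shows: ((u + 1)*log(u + 1) + 1)*exp(u)/(u + 1)**2
The correct value should be: ((u + 1)*log(u + 1) + 1)*exp(u)/(u + 1)

Explanation: The exponent -1 on u + 1 was incorrectly written as -2: the term ((u + 1)*log(u + 1) + 1)*exp(u)/(u + 1) was incorrectly written as ((u + 1)*log(u + 1) + 1)*exp(u)/(u + 1)**2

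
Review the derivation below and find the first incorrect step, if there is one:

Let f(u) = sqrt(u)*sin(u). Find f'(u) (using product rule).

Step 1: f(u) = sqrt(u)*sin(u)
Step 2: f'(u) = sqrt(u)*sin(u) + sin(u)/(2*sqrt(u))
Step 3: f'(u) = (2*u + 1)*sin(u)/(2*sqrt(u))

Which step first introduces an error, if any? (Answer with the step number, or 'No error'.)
Step 2

Step 2 is incorrect due to a wrong trig function.
The step shows: sqrt(u)*sin(u) + sin(u)/(2*sqrt(u))
The correct value should be: sqrt(u)*cos(u) + sin(u)/(2*sqrt(u))

Explanation: cos(u) was incorrectly written as sin(u): the term sqrt(u)*cos(u) was incorrectly written as sqrt(u)*sin(u)
The later steps are derived from this incorrect expression, so the error originates in Step 2.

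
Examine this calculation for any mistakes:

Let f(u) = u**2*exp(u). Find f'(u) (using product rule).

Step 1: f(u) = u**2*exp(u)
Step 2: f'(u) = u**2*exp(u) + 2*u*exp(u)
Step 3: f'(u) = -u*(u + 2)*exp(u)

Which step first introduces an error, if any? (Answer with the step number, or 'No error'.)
Step 3

Step 3 is incorrect due to a sign flip.
The step shows: -u*(u + 2)*exp(u)
The correct value should be: u*(u + 2)*exp(u)

Explanation: The sign of the whole expression was flipped: the term u*(u + 2)*exp(u) was incorrectly written as -u*(u + 2)*exp(u)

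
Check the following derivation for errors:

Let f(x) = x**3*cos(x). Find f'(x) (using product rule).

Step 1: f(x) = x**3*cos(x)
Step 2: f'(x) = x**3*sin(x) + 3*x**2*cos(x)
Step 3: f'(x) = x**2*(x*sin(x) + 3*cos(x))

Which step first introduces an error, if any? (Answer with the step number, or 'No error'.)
Step 2

Step 2 is incorrect due to a sign flip.
The step shows: x**3*sin(x) + 3*x**2*cos(x)
The correct value should be: -x**3*sin(x) + 3*x**2*cos(x)

Explanation: The sign of one term was flipped: the term -x**3*sin(x) was incorrectly written as x**3*sin(x)
The later steps are derived from this incorrect expression, so the error originates in Step 2.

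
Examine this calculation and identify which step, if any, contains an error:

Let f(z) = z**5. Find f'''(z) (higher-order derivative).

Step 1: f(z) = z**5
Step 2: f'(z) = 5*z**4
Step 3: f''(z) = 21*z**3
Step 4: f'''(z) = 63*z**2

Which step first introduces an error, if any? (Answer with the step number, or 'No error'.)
Step 3

Step 3 is incorrect due to a wrong coefficient.
The step shows: 21*z**3
The correct value should be: 20*z**3

Explanation: The coefficient 20 was incorrectly written as 21: the term 20*z**3 was incorrectly written as 21*z**3
The later steps are derived from this incorrect expression, so the error originates in Step 3.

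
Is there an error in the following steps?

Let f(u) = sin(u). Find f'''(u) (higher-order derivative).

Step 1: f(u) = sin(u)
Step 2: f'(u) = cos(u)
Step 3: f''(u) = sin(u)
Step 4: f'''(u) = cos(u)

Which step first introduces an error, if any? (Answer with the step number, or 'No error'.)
Step 3

Step 3 is incorrect due to a sign flip.
The step shows: sin(u)
The correct value should be: -sin(u)

Explanation: The sign of the whole expression was flipped: the term -sin(u) was incorrectly written as sin(u)
The later steps are derived from this incorrect expression, so the error originates in Step 3.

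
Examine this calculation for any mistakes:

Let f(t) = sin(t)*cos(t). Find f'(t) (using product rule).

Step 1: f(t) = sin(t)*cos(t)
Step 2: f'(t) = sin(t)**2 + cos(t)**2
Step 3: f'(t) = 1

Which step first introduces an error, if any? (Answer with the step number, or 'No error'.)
Step 2

Step 2 is incorrect due to a sign flip.
The step shows: sin(t)**2 + cos(t)**2
The correct value should be: -sin(t)**2 + cos(t)**2

Explanation: The sign of one term was flipped: the term -sin(t)**2 was incorrectly written as sin(t)**2
The later steps are derived from this incorrect expression, so the error originates in Step 2.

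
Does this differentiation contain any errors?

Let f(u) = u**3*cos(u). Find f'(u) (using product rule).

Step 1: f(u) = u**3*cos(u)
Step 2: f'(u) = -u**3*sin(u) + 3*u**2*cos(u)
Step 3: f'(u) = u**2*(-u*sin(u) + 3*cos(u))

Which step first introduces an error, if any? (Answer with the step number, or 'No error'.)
No error

All steps in this derivation are correct.
The final answer f'(u) = u**2*(-u*sin(u) + 3*cos(u)) is valid.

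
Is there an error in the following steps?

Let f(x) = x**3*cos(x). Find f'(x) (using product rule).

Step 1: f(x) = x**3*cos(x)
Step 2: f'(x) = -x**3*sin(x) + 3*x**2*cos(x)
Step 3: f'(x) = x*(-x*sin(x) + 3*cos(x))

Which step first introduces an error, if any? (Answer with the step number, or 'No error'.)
Step 3

Step 3 is incorrect due to a wrong exponent.
The step shows: x*(-x*sin(x) + 3*cos(x))
The correct value should be: x**2*(-x*sin(x) + 3*cos(x))

Explanation: The exponent 2 on x was incorrectly written as 1: the term x**2*(-x*sin(x) + 3*cos(x)) was incorrectly written as x*(-x*sin(x) + 3*cos(x))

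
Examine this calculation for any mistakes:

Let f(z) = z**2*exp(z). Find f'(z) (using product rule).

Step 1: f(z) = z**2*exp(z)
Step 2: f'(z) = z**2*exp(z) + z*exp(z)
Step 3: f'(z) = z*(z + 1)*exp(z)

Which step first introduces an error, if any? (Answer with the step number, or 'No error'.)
Step 2

Step 2 is incorrect due to a wrong coefficient.
The step shows: z**2*exp(z) + z*exp(z)
The correct value should be: z**2*exp(z) + 2*z*exp(z)

Explanation: The coefficient 2 was incorrectly written as 1: the term 2*z*exp(z) was incorrectly written as z*exp(z)
The later steps are derived from this incorrect expression, so the error originates in Step 2.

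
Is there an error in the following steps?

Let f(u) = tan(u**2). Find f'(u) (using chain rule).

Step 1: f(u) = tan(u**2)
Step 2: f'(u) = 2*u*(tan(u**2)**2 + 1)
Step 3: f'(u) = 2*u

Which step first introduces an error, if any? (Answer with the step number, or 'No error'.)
Step 3

Step 3 is incorrect due to a dropped term.
The step shows: 2*u
The correct value should be: 2*u*tan(u**2)**2 + 2*u

Explanation: A term was dropped: the term 2*u*tan(u**2)**2 was incorrectly omitted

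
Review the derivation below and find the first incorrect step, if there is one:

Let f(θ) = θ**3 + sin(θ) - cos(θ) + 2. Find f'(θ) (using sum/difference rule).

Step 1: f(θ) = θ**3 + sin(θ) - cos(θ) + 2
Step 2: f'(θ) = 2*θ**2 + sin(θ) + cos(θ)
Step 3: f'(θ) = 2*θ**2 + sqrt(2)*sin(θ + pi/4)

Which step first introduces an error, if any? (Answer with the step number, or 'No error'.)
Step 2

Step 2 is incorrect due to a wrong coefficient.
The step shows: 2*θ**2 + sin(θ) + cos(θ)
The correct value should be: 3*θ**2 + sin(θ) + cos(θ)

Explanation: The coefficient 3 was incorrectly written as 2: the term 3*θ**2 was incorrectly written as 2*θ**2
The later steps are derived from this incorrect expression, so the error originates in Step 2.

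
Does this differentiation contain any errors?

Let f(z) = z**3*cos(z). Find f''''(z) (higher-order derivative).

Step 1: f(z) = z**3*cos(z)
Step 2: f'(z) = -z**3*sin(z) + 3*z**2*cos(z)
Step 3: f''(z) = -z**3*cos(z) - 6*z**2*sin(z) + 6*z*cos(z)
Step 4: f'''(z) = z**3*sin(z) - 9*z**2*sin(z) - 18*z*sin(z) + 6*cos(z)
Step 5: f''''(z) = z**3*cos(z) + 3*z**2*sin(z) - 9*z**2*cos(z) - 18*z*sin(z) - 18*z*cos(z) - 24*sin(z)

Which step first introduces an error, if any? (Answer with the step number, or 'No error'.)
Step 4

Step 4 is incorrect due to a wrong trig function.
The step shows: z**3*sin(z) - 9*z**2*sin(z) - 18*z*sin(z) + 6*cos(z)
The correct value should be: z**3*sin(z) - 9*z**2*cos(z) - 18*z*sin(z) + 6*cos(z)

Explanation: cos(z) was incorrectly written as sin(z): the term -9*z**2*cos(z) was incorrectly written as -9*z**2*sin(z)
The later steps are derived from this incorrect expression, so the error originates in Step 4.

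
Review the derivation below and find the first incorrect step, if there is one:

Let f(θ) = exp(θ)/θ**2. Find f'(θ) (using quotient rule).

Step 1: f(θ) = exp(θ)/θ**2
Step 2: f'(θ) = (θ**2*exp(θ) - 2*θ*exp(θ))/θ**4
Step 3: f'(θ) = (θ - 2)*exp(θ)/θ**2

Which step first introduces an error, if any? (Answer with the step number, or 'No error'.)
Step 3

Step 3 is incorrect due to a wrong exponent.
The step shows: (θ - 2)*exp(θ)/θ**2
The correct value should be: (θ - 2)*exp(θ)/θ**3

Explanation: The exponent -3 on θ was incorrectly written as -2: the term (θ - 2)*exp(θ)/θ**3 was incorrectly written as (θ - 2)*exp(θ)/θ**2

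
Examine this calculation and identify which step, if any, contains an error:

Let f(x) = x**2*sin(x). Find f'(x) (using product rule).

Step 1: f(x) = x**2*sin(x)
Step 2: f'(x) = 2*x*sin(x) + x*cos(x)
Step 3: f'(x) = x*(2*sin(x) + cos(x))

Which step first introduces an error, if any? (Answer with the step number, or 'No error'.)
Step 2

Step 2 is incorrect due to a wrong exponent.
The step shows: 2*x*sin(x) + x*cos(x)
The correct value should be: x**2*cos(x) + 2*x*sin(x)

Explanation: The exponent 2 on x was incorrectly written as 1: the term x**2*cos(x) was incorrectly written as x*cos(x)
The later steps are derived from this incorrect expression, so the error originates in Step 2.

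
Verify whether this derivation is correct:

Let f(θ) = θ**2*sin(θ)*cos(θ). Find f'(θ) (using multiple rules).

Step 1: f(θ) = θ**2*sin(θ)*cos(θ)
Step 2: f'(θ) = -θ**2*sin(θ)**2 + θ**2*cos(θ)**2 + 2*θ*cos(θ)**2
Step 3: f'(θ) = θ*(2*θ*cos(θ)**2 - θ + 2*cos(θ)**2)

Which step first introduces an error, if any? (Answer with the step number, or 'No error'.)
Step 2

Step 2 is incorrect due to a wrong trig function.
The step shows: -θ**2*sin(θ)**2 + θ**2*cos(θ)**2 + 2*θ*cos(θ)**2
The correct value should be: -θ**2*sin(θ)**2 + θ**2*cos(θ)**2 + 2*θ*sin(θ)*cos(θ)

Explanation: sin(θ) was incorrectly written as cos(θ): the term 2*θ*sin(θ)*cos(θ) was incorrectly written as 2*θ*cos(θ)**2
The later steps are derived from this incorrect expression, so the error originates in Step 2.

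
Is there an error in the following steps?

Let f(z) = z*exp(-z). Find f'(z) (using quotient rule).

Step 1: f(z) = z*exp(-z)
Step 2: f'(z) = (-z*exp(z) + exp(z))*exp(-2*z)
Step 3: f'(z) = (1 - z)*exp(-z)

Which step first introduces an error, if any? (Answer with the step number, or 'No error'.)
No error

All steps in this derivation are correct.
The final answer f'(z) = (1 - z)*exp(-z) is valid.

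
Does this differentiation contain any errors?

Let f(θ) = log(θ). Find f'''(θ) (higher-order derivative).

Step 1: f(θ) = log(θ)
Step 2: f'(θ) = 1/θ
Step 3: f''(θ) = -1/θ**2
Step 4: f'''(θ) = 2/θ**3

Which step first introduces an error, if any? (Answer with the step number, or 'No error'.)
No error

All steps in this derivation are correct.
The final answer f'''(θ) = 2/θ**3 is valid.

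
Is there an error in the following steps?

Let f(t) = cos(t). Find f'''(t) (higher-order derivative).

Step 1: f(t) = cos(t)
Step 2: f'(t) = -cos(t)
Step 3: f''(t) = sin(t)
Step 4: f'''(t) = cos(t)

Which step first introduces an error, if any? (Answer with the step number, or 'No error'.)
Step 2

Step 2 is incorrect due to a wrong trig function.
The step shows: -cos(t)
The correct value should be: -sin(t)

Explanation: sin(t) was incorrectly written as cos(t): the term -sin(t) was incorrectly written as -cos(t)
The later steps are derived from this incorrect expression, so the error originates in Step 2.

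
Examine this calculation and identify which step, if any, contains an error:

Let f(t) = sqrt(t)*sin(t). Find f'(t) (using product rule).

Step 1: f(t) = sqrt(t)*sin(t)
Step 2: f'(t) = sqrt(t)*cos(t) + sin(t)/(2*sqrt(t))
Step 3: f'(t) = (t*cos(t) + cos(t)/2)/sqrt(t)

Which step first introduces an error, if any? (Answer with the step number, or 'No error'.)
Step 3

Step 3 is incorrect due to a wrong trig function.
The step shows: (t*cos(t) + cos(t)/2)/sqrt(t)
The correct value should be: (t*cos(t) + sin(t)/2)/sqrt(t)

Explanation: sin(t) was incorrectly written as cos(t): the term (t*cos(t) + sin(t)/2)/sqrt(t) was incorrectly written as (t*cos(t) + cos(t)/2)/sqrt(t)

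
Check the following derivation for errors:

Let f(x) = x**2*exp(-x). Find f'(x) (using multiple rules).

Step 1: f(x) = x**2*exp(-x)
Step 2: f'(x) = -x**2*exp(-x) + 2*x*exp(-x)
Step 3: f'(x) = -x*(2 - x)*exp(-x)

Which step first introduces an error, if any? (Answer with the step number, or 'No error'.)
Step 3

Step 3 is incorrect due to a sign flip.
The step shows: -x*(2 - x)*exp(-x)
The correct value should be: x*(2 - x)*exp(-x)

Explanation: The sign of the whole expression was flipped: the term x*(2 - x)*exp(-x) was incorrectly written as -x*(2 - x)*exp(-x)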